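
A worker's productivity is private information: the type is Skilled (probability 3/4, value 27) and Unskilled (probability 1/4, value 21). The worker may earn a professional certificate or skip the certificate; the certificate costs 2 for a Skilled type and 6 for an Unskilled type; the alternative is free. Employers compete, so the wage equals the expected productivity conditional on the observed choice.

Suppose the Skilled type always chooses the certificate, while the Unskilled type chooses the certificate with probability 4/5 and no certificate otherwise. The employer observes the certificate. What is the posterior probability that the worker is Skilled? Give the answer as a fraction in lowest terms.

P(the certificate) = (3/4)·1 + (1/4)·(4/5) = 19/20.
By Bayes' rule, P(Skilled | the certificate) = (3/4) / (19/20) = 15/19.

15/19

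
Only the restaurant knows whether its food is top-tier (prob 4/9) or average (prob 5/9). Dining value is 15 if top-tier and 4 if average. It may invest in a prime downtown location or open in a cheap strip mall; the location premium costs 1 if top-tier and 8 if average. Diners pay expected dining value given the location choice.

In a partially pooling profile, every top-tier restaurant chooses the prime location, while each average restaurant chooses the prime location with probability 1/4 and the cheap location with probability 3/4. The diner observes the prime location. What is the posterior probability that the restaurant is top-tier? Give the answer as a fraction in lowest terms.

16/21

P(the prime location) = (4/9)·1 + (5/9)·(1/4) = 7/12.
By Bayes' rule, P(top-tier | the prime location) = (4/9) / (7/12) = 16/21.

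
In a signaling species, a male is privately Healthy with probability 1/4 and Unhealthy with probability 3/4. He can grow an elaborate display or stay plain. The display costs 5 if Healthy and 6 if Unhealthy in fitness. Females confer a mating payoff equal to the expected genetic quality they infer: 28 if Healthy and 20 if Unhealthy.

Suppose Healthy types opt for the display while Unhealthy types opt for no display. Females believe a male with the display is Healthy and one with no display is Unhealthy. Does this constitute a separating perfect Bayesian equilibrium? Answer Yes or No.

No

Under these beliefs, the display earns mating payoff 28 and no display earns mating payoff 20.
Healthy: the display nets 28 − 5 = 23; no display nets 20. Healthy prefers the display.
Unhealthy: the display nets 28 − 6 = 22; no display nets 20. Unhealthy would deviate to the display.
Unhealthy has a profitable deviation, so the profile is not an equilibrium.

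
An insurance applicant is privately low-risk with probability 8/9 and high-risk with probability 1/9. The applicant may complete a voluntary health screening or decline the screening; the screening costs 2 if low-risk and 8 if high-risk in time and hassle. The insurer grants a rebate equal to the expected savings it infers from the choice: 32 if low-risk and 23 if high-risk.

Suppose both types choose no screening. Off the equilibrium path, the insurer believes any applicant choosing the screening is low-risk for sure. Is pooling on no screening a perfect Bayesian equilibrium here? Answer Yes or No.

Yes

On path, the insurer holds the prior and pays 8/9·32 + 1/9·23 = 31. Off path (the screening), believing low-risk, it pays 32.
low-risk: no screening nets 31; the screening nets 32 − 2 = 30. low-risk stays.
high-risk: no screening nets 31; the screening nets 32 − 8 = 24. high-risk stays.
No type deviates, so pooling is sustained.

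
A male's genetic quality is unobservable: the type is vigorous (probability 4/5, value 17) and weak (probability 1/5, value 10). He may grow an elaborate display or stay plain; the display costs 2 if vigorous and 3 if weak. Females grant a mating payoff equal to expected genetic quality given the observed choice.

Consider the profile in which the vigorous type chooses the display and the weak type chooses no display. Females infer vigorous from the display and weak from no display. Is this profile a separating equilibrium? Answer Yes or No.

Under these beliefs, the display earns mating payoff 17 and no display earns mating payoff 10.
vigorous: the display nets 17 − 2 = 15; no display nets 10. vigorous prefers the display.
weak: the display nets 17 − 3 = 14; no display nets 10. weak would deviate to the display.
weak has a profitable deviation, so the profile is not an equilibrium.

No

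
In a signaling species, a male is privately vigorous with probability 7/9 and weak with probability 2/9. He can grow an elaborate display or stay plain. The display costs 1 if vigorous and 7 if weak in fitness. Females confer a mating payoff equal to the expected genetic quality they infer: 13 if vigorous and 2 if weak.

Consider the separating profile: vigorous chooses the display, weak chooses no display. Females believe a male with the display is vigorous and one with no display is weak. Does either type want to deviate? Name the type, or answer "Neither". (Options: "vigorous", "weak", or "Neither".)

weak

The display pays 13; no display pays 2.
vigorous: assigned the display, nets 13 − 1 = 12; deviating to no display nets 2.
weak: assigned no display, nets 2; deviating to the display nets 13 − 7 = 6.
The weak type gains 4 by deviating.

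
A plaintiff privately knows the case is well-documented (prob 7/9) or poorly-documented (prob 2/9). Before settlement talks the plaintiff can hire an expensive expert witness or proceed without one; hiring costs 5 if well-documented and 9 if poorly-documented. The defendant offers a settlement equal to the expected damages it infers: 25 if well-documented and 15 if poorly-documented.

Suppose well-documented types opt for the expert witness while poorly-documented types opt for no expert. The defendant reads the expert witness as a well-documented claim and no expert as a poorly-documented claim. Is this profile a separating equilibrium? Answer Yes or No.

Under these beliefs, the expert witness earns settlement 25 and no expert earns settlement 15.
well-documented: the expert witness nets 25 − 5 = 20; no expert nets 15. well-documented prefers the expert witness.
poorly-documented: the expert witness nets 25 − 9 = 16; no expert nets 15. poorly-documented would deviate to the expert witness.
poorly-documented has a profitable deviation, so the profile is not an equilibrium.

No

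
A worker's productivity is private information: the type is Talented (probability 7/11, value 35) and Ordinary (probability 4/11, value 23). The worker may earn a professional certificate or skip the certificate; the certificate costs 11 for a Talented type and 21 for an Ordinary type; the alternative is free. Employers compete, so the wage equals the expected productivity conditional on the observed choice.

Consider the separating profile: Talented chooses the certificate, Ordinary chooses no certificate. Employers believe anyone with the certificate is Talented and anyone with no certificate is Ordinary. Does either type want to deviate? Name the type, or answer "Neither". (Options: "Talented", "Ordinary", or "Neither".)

Neither

The certificate pays 35; no certificate pays 23.
Talented: assigned the certificate, nets 35 − 11 = 24; deviating to no certificate nets 23.
Ordinary: assigned no certificate, nets 23; deviating to the certificate nets 35 − 21 = 14.
Both types strictly prefer their assigned action; no profitable deviation.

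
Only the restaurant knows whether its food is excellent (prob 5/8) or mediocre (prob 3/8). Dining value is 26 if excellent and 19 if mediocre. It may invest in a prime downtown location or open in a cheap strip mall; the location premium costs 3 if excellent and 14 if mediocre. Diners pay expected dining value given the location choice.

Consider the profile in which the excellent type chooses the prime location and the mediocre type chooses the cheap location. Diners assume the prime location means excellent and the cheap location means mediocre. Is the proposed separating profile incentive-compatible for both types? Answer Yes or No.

Yes

Under these beliefs, the prime location earns price premium 26 and the cheap location earns price premium 19.
excellent: the prime location nets 26 − 3 = 23; the cheap location nets 19. excellent prefers the prime location.
mediocre: the prime location nets 26 − 14 = 12; the cheap location nets 19. mediocre prefers the cheap location.
Neither type deviates, so the separating profile is an equilibrium.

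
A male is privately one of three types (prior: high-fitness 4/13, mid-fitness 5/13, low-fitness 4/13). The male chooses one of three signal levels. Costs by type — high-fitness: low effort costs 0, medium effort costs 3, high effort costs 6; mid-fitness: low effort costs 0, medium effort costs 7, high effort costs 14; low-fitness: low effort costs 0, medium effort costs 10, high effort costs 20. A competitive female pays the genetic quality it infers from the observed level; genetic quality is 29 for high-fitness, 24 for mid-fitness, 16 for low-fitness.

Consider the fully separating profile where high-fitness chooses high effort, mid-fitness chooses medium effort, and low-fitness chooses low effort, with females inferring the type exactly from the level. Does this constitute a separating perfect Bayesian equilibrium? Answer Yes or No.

Separating mating payoffs: high effort → 29, medium effort → 24, low effort → 16.
high-fitness (assigned high effort): low effort: 16 − 0 = 16; medium effort: 24 − 3 = 21; high effort: 29 − 6 = 23. high-fitness stays.
mid-fitness (assigned medium effort): low effort: 16 − 0 = 16; medium effort: 24 − 7 = 17; high effort: 29 − 14 = 15. mid-fitness stays.
low-fitness (assigned low effort): low effort: 16 − 0 = 16; medium effort: 24 − 10 = 14; high effort: 29 − 20 = 9. low-fitness stays.
Every type prefers its assigned level; separation holds.

Yes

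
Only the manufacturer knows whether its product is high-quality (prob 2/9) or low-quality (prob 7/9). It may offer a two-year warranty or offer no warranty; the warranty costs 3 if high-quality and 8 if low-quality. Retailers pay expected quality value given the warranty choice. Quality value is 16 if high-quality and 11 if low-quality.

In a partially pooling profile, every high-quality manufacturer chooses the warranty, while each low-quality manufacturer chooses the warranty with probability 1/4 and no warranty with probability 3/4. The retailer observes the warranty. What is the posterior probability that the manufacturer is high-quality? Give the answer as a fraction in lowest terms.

8/15

P(the warranty) = (2/9)·1 + (7/9)·(1/4) = 5/12.
By Bayes' rule, P(high-quality | the warranty) = (2/9) / (5/12) = 8/15.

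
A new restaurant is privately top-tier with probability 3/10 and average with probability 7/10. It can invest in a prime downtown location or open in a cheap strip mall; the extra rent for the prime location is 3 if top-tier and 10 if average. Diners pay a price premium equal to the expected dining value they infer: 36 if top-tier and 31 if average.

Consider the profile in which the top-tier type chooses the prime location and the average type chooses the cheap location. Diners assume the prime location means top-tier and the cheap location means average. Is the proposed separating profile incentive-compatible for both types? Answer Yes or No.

Yes

Under these beliefs, the prime location earns price premium 36 and the cheap location earns price premium 31.
top-tier: the prime location nets 36 − 3 = 33; the cheap location nets 31. top-tier prefers the prime location.
average: the prime location nets 36 − 10 = 26; the cheap location nets 31. average prefers the cheap location.
Neither type deviates, so the separating profile is an equilibrium.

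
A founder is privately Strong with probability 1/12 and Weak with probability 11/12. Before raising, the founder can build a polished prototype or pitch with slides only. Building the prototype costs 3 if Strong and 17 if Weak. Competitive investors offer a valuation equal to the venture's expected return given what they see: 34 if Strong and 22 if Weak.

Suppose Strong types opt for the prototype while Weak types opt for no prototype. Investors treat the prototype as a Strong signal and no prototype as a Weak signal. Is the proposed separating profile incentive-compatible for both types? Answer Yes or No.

Yes

Under these beliefs, the prototype earns valuation 34 and no prototype earns valuation 22.
Strong: the prototype nets 34 − 3 = 31; no prototype nets 22. Strong prefers the prototype.
Weak: the prototype nets 34 − 17 = 17; no prototype nets 22. Weak prefers no prototype.
Neither type deviates, so the separating profile is an equilibrium.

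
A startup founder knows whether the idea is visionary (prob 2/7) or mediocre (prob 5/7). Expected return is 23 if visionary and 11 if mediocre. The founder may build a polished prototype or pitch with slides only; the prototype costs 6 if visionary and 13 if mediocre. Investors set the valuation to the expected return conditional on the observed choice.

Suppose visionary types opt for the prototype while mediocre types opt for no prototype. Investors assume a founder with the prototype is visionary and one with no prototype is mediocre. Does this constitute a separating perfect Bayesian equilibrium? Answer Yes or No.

Under these beliefs, the prototype earns valuation 23 and no prototype earns valuation 11.
visionary: the prototype nets 23 − 6 = 17; no prototype nets 11. visionary prefers the prototype.
mediocre: the prototype nets 23 − 13 = 10; no prototype nets 11. mediocre prefers no prototype.
Neither type deviates, so the separating profile is an equilibrium.

Yes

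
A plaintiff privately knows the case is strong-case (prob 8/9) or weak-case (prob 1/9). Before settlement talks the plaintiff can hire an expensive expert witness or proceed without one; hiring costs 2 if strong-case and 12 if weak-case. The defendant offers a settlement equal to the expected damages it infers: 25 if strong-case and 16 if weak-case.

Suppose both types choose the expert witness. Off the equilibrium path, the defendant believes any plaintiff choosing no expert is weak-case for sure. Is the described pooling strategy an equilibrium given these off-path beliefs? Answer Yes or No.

On path, the defendant holds the prior and pays 8/9·25 + 1/9·16 = 24. Off path (no expert), believing weak-case, it pays 16.
strong-case: the expert witness nets 24 − 2 = 22; no expert nets 16. strong-case stays.
weak-case: the expert witness nets 24 − 12 = 12; no expert nets 16. weak-case would deviate.
A type deviates, so pooling fails.

No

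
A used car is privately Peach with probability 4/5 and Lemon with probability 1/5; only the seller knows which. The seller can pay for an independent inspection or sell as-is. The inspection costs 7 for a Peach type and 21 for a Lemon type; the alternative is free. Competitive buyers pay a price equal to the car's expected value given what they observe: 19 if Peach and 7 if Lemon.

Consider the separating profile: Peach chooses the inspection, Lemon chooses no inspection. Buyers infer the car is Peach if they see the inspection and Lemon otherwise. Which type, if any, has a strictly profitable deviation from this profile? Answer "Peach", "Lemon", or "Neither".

Neither

The inspection pays 19; no inspection pays 7.
Peach: assigned the inspection, nets 19 − 7 = 12; deviating to no inspection nets 7.
Lemon: assigned no inspection, nets 7; deviating to the inspection nets 19 − 21 = -2.
Both types strictly prefer their assigned action; no profitable deviation.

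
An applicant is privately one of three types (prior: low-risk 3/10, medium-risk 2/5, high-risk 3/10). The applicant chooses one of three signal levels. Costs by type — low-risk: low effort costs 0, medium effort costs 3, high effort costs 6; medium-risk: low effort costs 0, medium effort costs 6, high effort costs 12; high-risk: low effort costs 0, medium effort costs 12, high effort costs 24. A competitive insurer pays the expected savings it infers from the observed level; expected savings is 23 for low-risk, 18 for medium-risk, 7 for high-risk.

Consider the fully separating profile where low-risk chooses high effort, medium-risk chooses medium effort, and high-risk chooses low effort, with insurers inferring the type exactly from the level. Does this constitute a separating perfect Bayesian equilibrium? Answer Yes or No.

Separating rebates: high effort → 23, medium effort → 18, low effort → 7.
low-risk (assigned high effort): low effort: 7 − 0 = 7; medium effort: 18 − 3 = 15; high effort: 23 − 6 = 17. low-risk stays.
medium-risk (assigned medium effort): low effort: 7 − 0 = 7; medium effort: 18 − 6 = 12; high effort: 23 − 12 = 11. medium-risk stays.
high-risk (assigned low effort): low effort: 7 − 0 = 7; medium effort: 18 − 12 = 6; high effort: 23 − 24 = -1. high-risk stays.
Every type prefers its assigned level; separation holds.

Yes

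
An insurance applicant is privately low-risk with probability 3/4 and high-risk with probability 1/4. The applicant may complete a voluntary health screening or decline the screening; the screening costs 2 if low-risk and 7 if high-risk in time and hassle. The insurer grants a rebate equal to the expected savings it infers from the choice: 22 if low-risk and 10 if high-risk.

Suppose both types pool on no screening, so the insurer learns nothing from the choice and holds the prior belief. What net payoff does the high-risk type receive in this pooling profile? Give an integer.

Pooled rebate = 3/4·22 + 1/4·10 = 19.
high-risk pays no cost for no screening, so net payoff = 19.

19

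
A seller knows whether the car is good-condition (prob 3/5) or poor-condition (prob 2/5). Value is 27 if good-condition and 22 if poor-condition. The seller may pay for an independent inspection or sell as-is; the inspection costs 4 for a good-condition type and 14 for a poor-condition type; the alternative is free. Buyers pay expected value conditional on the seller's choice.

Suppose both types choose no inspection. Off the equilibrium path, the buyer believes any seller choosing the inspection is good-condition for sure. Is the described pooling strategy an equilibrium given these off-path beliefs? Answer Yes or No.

Yes

On path, the buyer holds the prior and pays 3/5·27 + 2/5·22 = 25. Off path (the inspection), believing good-condition, it pays 27.
good-condition: no inspection nets 25; the inspection nets 27 − 4 = 23. good-condition stays.
poor-condition: no inspection nets 25; the inspection nets 27 − 14 = 13. poor-condition stays.
No type deviates, so pooling is sustained.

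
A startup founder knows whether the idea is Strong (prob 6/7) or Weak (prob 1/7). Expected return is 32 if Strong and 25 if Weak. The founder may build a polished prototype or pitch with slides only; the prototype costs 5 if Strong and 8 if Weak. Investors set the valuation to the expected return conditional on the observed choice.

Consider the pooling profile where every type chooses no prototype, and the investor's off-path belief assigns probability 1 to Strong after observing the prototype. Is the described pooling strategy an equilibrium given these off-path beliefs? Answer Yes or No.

Yes

On path, the investor holds the prior and pays 6/7·32 + 1/7·25 = 31. Off path (the prototype), believing Strong, it pays 32.
Strong: no prototype nets 31; the prototype nets 32 − 5 = 27. Strong stays.
Weak: no prototype nets 31; the prototype nets 32 − 8 = 24. Weak stays.
No type deviates, so pooling is sustained.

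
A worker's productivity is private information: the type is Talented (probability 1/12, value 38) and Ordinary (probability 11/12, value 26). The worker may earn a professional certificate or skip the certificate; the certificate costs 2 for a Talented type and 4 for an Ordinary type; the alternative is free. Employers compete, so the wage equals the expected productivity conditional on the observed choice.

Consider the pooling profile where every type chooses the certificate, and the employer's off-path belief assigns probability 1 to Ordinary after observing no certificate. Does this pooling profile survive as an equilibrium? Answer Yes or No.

No

On path, the employer holds the prior and pays 1/12·38 + 11/12·26 = 27. Off path (no certificate), believing Ordinary, it pays 26.
Talented: the certificate nets 27 − 2 = 25; no certificate nets 26. Talented would deviate.
Ordinary: the certificate nets 27 − 4 = 23; no certificate nets 26. Ordinary would deviate.
A type deviates, so pooling fails.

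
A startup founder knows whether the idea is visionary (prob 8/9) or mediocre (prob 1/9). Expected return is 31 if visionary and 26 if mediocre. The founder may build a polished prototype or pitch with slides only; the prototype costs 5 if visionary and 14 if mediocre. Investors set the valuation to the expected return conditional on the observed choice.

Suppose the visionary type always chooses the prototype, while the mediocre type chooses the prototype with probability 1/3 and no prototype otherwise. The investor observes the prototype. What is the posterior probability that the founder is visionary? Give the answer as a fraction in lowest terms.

P(the prototype) = (8/9)·1 + (1/9)·(1/3) = 25/27.
By Bayes' rule, P(visionary | the prototype) = (8/9) / (25/27) = 24/25.

24/25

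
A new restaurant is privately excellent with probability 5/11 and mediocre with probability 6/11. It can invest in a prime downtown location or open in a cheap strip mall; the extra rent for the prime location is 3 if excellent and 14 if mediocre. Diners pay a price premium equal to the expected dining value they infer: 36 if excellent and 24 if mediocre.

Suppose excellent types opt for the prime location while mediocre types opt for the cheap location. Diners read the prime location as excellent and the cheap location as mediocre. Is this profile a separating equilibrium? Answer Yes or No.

Yes

Under these beliefs, the prime location earns price premium 36 and the cheap location earns price premium 24.
excellent: the prime location nets 36 − 3 = 33; the cheap location nets 24. excellent prefers the prime location.
mediocre: the prime location nets 36 − 14 = 22; the cheap location nets 24. mediocre prefers the cheap location.
Neither type deviates, so the separating profile is an equilibrium.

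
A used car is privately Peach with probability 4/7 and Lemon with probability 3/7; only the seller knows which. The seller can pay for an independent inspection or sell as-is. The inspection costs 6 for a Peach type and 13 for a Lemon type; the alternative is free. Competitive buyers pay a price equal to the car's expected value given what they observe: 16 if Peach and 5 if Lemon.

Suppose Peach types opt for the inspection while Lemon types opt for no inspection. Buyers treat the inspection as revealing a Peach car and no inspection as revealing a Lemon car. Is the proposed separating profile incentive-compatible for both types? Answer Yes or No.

Under these beliefs, the inspection earns price 16 and no inspection earns price 5.
Peach: the inspection nets 16 − 6 = 10; no inspection nets 5. Peach prefers the inspection.
Lemon: the inspection nets 16 − 13 = 3; no inspection nets 5. Lemon prefers no inspection.
Neither type deviates, so the separating profile is an equilibrium.

Yes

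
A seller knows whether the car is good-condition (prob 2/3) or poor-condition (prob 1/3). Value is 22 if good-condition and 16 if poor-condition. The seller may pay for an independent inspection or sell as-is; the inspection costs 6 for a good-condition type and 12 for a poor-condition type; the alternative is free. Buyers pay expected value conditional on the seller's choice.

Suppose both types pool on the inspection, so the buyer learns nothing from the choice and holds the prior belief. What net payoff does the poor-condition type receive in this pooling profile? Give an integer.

8

Pooled price = 2/3·22 + 1/3·16 = 20.
poor-condition pays cost 12 for the inspection, so net payoff = 20 − 12 = 8.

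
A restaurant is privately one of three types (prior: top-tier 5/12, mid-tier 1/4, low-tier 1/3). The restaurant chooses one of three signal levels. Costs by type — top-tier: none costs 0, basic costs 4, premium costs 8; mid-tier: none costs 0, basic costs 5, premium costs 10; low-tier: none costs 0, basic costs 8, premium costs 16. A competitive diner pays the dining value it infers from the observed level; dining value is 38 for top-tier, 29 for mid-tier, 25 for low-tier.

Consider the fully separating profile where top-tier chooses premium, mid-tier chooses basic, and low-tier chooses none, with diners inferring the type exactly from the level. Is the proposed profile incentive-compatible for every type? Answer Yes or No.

No

Separating price premiums: premium → 38, basic → 29, none → 25.
top-tier (assigned premium): none: 25 − 0 = 25; basic: 29 − 4 = 25; premium: 38 − 8 = 30. top-tier stays.
mid-tier (assigned basic): none: 25 − 0 = 25; basic: 29 − 5 = 24; premium: 38 − 10 = 28. mid-tier prefers premium.
low-tier (assigned none): none: 25 − 0 = 25; basic: 29 − 8 = 21; premium: 38 − 16 = 22. low-tier stays.
At least one type deviates; the separating profile fails.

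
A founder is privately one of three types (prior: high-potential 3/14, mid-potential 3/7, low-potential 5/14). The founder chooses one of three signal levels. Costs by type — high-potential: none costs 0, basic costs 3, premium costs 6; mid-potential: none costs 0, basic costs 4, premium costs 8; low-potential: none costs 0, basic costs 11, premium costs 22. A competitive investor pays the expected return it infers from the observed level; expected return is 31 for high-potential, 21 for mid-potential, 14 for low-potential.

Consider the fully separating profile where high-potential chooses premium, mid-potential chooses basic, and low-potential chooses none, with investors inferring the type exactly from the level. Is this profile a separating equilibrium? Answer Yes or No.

No

Separating valuations: premium → 31, basic → 21, none → 14.
high-potential (assigned premium): none: 14 − 0 = 14; basic: 21 − 3 = 18; premium: 31 − 6 = 25. high-potential stays.
mid-potential (assigned basic): none: 14 − 0 = 14; basic: 21 − 4 = 17; premium: 31 − 8 = 23. mid-potential prefers premium.
low-potential (assigned none): none: 14 − 0 = 14; basic: 21 − 11 = 10; premium: 31 − 22 = 9. low-potential stays.
At least one type deviates; the separating profile fails.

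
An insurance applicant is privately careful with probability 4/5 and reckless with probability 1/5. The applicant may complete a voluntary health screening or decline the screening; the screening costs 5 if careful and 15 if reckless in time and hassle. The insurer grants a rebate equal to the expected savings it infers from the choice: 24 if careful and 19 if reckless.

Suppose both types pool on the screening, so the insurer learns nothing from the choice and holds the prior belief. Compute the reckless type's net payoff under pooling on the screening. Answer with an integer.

Pooled rebate = 4/5·24 + 1/5·19 = 23.
reckless pays cost 15 for the screening, so net payoff = 23 − 15 = 8.

8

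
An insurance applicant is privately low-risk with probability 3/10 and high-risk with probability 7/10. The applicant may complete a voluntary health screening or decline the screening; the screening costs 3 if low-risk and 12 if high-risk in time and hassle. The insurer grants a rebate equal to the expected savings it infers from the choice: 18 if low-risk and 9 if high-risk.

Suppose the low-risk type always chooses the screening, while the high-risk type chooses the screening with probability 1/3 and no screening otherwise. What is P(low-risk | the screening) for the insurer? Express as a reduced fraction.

P(the screening) = (3/10)·1 + (7/10)·(1/3) = 8/15.
By Bayes' rule, P(low-risk | the screening) = (3/10) / (8/15) = 9/16.

9/16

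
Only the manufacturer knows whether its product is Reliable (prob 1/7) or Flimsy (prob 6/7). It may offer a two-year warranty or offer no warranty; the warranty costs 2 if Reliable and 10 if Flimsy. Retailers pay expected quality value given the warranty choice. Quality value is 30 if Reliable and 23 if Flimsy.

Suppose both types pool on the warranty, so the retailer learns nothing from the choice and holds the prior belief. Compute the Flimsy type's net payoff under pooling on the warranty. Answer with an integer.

14

Pooled price = 1/7·30 + 6/7·23 = 24.
Flimsy pays cost 10 for the warranty, so net payoff = 24 − 10 = 14.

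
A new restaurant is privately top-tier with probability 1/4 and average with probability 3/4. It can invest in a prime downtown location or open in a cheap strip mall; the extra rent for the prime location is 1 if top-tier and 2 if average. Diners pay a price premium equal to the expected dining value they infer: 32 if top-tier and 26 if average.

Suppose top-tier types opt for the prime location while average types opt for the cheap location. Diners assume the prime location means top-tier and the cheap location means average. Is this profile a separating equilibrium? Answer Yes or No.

Under these beliefs, the prime location earns price premium 32 and the cheap location earns price premium 26.
top-tier: the prime location nets 32 − 1 = 31; the cheap location nets 26. top-tier prefers the prime location.
average: the prime location nets 32 − 2 = 30; the cheap location nets 26. average would deviate to the prime location.
average has a profitable deviation, so the profile is not an equilibrium.

No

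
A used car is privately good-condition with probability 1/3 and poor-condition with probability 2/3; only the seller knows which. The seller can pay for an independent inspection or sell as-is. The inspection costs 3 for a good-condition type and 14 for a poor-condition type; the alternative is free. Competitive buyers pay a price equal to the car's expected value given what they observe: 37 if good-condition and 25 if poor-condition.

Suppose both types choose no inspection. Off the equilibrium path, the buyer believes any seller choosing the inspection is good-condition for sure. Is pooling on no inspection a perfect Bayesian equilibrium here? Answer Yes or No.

On path, the buyer holds the prior and pays 1/3·37 + 2/3·25 = 29. Off path (the inspection), believing good-condition, it pays 37.
good-condition: no inspection nets 29; the inspection nets 37 − 3 = 34. good-condition would deviate.
poor-condition: no inspection nets 29; the inspection nets 37 − 14 = 23. poor-condition stays.
A type deviates, so pooling fails.

No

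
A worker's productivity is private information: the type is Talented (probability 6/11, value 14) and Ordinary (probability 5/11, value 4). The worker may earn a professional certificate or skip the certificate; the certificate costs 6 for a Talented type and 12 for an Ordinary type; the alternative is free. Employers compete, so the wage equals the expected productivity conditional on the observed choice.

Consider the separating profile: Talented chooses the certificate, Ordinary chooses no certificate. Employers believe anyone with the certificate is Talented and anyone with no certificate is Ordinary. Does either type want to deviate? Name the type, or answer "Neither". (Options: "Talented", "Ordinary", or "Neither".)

The certificate pays 14; no certificate pays 4.
Talented: assigned the certificate, nets 14 − 6 = 8; deviating to no certificate nets 4.
Ordinary: assigned no certificate, nets 4; deviating to the certificate nets 14 − 12 = 2.
Both types strictly prefer their assigned action; no profitable deviation.

Neither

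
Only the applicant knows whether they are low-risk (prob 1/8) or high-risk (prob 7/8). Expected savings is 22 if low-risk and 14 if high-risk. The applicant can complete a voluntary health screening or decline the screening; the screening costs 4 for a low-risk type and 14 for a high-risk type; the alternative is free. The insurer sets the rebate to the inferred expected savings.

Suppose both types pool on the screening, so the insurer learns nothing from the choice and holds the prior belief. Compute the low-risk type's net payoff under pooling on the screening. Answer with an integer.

11

Pooled rebate = 1/8·22 + 7/8·14 = 15.
low-risk pays cost 4 for the screening, so net payoff = 15 − 4 = 11.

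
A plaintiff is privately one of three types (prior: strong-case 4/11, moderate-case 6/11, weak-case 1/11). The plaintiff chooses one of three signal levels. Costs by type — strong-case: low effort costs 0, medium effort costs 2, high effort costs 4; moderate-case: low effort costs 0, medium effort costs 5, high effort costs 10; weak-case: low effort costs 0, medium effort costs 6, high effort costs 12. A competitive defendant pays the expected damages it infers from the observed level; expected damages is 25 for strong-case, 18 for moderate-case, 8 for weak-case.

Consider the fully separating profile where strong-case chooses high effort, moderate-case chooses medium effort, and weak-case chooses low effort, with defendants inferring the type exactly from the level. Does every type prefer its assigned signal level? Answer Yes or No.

No

Separating settlements: high effort → 25, medium effort → 18, low effort → 8.
strong-case (assigned high effort): low effort: 8 − 0 = 8; medium effort: 18 − 2 = 16; high effort: 25 − 4 = 21. strong-case stays.
moderate-case (assigned medium effort): low effort: 8 − 0 = 8; medium effort: 18 − 5 = 13; high effort: 25 − 10 = 15. moderate-case prefers high effort.
weak-case (assigned low effort): low effort: 8 − 0 = 8; medium effort: 18 − 6 = 12; high effort: 25 − 12 = 13. weak-case prefers high effort.
At least one type deviates; the separating profile fails.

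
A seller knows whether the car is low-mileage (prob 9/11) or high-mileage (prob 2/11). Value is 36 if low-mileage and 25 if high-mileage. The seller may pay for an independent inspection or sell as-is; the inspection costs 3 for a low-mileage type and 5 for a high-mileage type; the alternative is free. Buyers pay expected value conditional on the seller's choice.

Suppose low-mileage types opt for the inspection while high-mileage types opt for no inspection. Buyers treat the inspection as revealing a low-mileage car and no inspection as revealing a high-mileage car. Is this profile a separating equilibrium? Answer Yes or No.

Under these beliefs, the inspection earns price 36 and no inspection earns price 25.
low-mileage: the inspection nets 36 − 3 = 33; no inspection nets 25. low-mileage prefers the inspection.
high-mileage: the inspection nets 36 − 5 = 31; no inspection nets 25. high-mileage would deviate to the inspection.
high-mileage has a profitable deviation, so the profile is not an equilibrium.

No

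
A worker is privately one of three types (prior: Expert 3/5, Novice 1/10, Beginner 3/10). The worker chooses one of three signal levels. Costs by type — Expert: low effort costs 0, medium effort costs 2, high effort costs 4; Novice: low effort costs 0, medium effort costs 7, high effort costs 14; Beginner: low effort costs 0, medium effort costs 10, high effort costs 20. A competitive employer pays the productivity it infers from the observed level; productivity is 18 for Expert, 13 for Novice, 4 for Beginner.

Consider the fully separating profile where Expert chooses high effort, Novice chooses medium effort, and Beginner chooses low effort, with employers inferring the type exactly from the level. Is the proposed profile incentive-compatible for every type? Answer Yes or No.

Separating wages: high effort → 18, medium effort → 13, low effort → 4.
Expert (assigned high effort): low effort: 4 − 0 = 4; medium effort: 13 − 2 = 11; high effort: 18 − 4 = 14. Expert stays.
Novice (assigned medium effort): low effort: 4 − 0 = 4; medium effort: 13 − 7 = 6; high effort: 18 − 14 = 4. Novice stays.
Beginner (assigned low effort): low effort: 4 − 0 = 4; medium effort: 13 − 10 = 3; high effort: 18 − 20 = -2. Beginner stays.
Every type prefers its assigned level; separation holds.

Yes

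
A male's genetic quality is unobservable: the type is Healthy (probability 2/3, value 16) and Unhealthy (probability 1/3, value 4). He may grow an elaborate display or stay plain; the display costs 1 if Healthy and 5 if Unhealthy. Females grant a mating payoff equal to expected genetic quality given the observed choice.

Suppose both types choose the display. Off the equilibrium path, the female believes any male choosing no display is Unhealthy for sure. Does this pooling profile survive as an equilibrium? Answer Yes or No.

Yes

On path, the female holds the prior and pays 2/3·16 + 1/3·4 = 12. Off path (no display), believing Unhealthy, it pays 4.
Healthy: the display nets 12 − 1 = 11; no display nets 4. Healthy stays.
Unhealthy: the display nets 12 − 5 = 7; no display nets 4. Unhealthy stays.
No type deviates, so pooling is sustained.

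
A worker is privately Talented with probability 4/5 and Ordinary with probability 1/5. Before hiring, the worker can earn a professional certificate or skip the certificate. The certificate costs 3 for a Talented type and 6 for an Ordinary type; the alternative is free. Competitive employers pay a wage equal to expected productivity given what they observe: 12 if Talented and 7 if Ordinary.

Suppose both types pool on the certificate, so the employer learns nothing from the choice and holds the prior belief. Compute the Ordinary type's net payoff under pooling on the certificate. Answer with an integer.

5

Pooled wage = 4/5·12 + 1/5·7 = 11.
Ordinary pays cost 6 for the certificate, so net payoff = 11 − 6 = 5.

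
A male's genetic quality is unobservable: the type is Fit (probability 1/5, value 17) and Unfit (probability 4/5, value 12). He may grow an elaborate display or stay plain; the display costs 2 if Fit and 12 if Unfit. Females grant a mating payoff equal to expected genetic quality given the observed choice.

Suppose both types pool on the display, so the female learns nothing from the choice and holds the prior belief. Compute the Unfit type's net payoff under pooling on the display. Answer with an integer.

Pooled mating payoff = 1/5·17 + 4/5·12 = 13.
Unfit pays cost 12 for the display, so net payoff = 13 − 12 = 1.

1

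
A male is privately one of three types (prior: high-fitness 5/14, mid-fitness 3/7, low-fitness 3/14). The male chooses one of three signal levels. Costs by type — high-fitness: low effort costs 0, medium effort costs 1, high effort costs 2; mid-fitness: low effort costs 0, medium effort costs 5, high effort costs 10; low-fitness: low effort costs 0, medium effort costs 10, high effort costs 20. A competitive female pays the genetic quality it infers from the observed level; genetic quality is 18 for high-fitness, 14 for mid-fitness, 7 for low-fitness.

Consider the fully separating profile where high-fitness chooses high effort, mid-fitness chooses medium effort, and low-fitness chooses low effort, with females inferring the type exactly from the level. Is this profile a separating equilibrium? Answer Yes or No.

Yes

Separating mating payoffs: high effort → 18, medium effort → 14, low effort → 7.
high-fitness (assigned high effort): low effort: 7 − 0 = 7; medium effort: 14 − 1 = 13; high effort: 18 − 2 = 16. high-fitness stays.
mid-fitness (assigned medium effort): low effort: 7 − 0 = 7; medium effort: 14 − 5 = 9; high effort: 18 − 10 = 8. mid-fitness stays.
low-fitness (assigned low effort): low effort: 7 − 0 = 7; medium effort: 14 − 10 = 4; high effort: 18 − 20 = -2. low-fitness stays.
Every type prefers its assigned level; separation holds.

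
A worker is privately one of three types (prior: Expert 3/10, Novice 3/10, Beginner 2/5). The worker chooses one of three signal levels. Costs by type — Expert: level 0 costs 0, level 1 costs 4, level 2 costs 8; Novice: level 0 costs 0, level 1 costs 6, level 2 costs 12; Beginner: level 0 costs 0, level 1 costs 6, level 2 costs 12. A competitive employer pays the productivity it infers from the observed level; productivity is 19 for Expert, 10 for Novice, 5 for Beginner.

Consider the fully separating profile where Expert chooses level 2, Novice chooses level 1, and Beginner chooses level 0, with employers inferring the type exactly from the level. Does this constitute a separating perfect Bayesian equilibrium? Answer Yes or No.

Separating wages: level 2 → 19, level 1 → 10, level 0 → 5.
Expert (assigned level 2): level 0: 5 − 0 = 5; level 1: 10 − 4 = 6; level 2: 19 − 8 = 11. Expert stays.
Novice (assigned level 1): level 0: 5 − 0 = 5; level 1: 10 − 6 = 4; level 2: 19 − 12 = 7. Novice prefers level 2.
Beginner (assigned level 0): level 0: 5 − 0 = 5; level 1: 10 − 6 = 4; level 2: 19 − 12 = 7. Beginner prefers level 2.
At least one type deviates; the separating profile fails.

No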